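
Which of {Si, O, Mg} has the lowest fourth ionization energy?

Si

The fourth ionization energy removes an electron from the +3 ion. For each element: Si³⁺ still has 1 valence electron; O³⁺ still has 3 valence electrons; Mg³⁺ is already 1 electron into the core.
Core electrons are held far more tightly than valence electrons, so Mg tops the IE_4 order.
Valence configurations: Si³⁺ [Ne]3s¹, O³⁺ [He]2s²2p¹.
The numbers (kJ/mol): Si 4356, O 7469, Mg 10543.
So the fourth ionization energies run Si < O < Mg.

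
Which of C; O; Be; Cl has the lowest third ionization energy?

The third ionization energy removes an electron from the +2 ion. For each element: C²⁺ still has 2 valence electrons; O²⁺ still has 4 valence electrons; Be²⁺ is the bare [He] core; Cl²⁺ still has 5 valence electrons.
Core electrons are held far more tightly than valence electrons, so Be tops the IE_3 order.
Valence configurations: C²⁺ [He]2s², O²⁺ [He]2s²2p², Cl²⁺ [Ne]3s²3p³.
Tabulated IE_3 (kJ/mol): C 4620, O 5300, Be 14849, Cl 3822.
Overall IE_3 order: Cl < C < O < Be.

Cl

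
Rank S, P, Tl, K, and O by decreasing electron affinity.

S, O, P, K, Tl

Atoms with high Z_eff and room in the valence shell (especially the halogens) have the most exothermic electron affinities.
Here both period and group differ, so the two effects have to be weighed against each other.
K > Tl: the two effects oppose for this pair; the down-group effect wins (48 vs 19 kJ/mol).
P > K: relative to K, both the across-period and down-group shifts push P's electron affinity up.
O > P: relative to P, both the across-period and down-group shifts push O's electron affinity up.
S > O: this pair runs against the simple trend — see the exception note.
Note the exception: S has a higher electron affinity than O, contrary to the simple trend — the compact 2p subshell of O repels the added electron more than S's larger 3p does.
Tabulated electron affinity (kJ/mol): O 141, P 72, S 200, K 48, Tl 19.
So from highest to lowest: S > O > P > K > Tl.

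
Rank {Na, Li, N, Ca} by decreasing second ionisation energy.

IE_2 is the cost of taking one more electron from the +1 cation: Na⁺ is the bare [Ne] core; Li⁺ is the bare [He] core; N⁺ still has 4 valence electrons; Ca⁺ still has 1 valence electron.
Pulling an electron out of a noble-gas core costs far more than removing a remaining valence electron, so Na and Li sit at the high end of IE_2.
Valence configurations: N⁺ [He]2s²2p², Ca⁺ [Ar]4s¹.
The numbers (kJ/mol): Na 4562, Li 7298, N 2856, Ca 1145.
Overall IE_2 order: Ca < N < Na < Li.

Li > Na > N > Ca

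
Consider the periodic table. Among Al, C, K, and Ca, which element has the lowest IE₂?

Consider each +1 ion: Al⁺ still has 2 valence electrons; C⁺ still has 3 valence electrons; K⁺ is the bare [Ar] core; Ca⁺ still has 1 valence electron.
Breaking into a closed-shell core is much more expensive than removing a leftover valence electron — K has the largest IE_2 here.
Valence configurations: Al⁺ [Ne]3s², C⁺ [He]2s²2p¹, Ca⁺ [Ar]4s¹.
The numbers (kJ/mol): Al 1817, C 2353, K 3052, Ca 1145.
Overall IE_2 order: Ca < Al < C < K.

Ca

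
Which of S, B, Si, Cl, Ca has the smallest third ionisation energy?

After 2 electrons have been removed, what remains? S²⁺ still has 4 valence electrons; B²⁺ still has 1 valence electron; Si²⁺ still has 2 valence electrons; Cl²⁺ still has 5 valence electrons; Ca²⁺ is the bare [Ar] core.
Breaking into a closed-shell core is much more expensive than removing a leftover valence electron — Ca has the largest IE_3 here.
Valence configurations: S²⁺ [Ne]3s²3p², B²⁺ [He]2s¹, Si²⁺ [Ne]3s², Cl²⁺ [Ne]3s²3p³.
Tabulated IE_3 (kJ/mol): S 3357, B 3660, Si 3232, Cl 3822, Ca 4912.
Overall IE_3 order: Si < S < B < Cl < Ca.

Si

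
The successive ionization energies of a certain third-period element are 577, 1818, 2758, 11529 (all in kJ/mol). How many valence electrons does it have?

3

Look for the largest jump between consecutive ionization energies: IE4/IE3 ≈ 4.2, far larger than any earlier ratio.
That jump marks the point where a core electron is being removed. So the atom has 3 valence electrons.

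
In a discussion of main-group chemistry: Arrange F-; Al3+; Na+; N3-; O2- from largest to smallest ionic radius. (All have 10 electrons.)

All of these have 10 electrons, so size is governed by nuclear charge alone: the more protons, the stronger the pull on the same electron cloud, and the smaller the ion.
Nuclear charges: Al3+ (Z=13), Na+ (Z=11), F- (Z=9), O2- (Z=8), N3- (Z=7).
Largest to smallest: N3- > O2- > F- > Na+ > Al3+.

N3- > O2- > F- > Na+ > Al3+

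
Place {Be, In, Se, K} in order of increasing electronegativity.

K < Be < In < Se

Be is in period 2, group 2; K is in period 4, group 1; Se is in period 4, group 16; In is in period 5, group 13.
Smaller atoms with higher effective nuclear charge are more electronegative.
Neither a single period nor a single group — weigh both effects.
Be > K: relative to K, both the across-period and down-group shifts push Be's electronegativity up.
In > Be: period and group pull opposite ways; the across-period shift dominates (1.78 vs 1.57).
Se > In: both effects reinforce here, so Se is clearly the higher of the two.
Approximate values (Pauling): Be 1.57, K 0.82, Se 2.55, In 1.78.
So from lowest to highest: K < Be < In < Se.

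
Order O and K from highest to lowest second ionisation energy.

O > K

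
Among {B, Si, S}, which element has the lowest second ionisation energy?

Si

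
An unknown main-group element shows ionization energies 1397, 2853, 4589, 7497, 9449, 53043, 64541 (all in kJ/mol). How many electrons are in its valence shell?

5

Look for the largest jump between consecutive ionization energies: IE6/IE5 ≈ 5.6, far larger than any earlier ratio.
That jump marks the point where a core electron is being removed. So the atom has 5 valence electrons.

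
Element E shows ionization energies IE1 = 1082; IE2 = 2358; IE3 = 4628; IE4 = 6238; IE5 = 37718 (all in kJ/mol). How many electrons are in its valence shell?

Look for the largest jump between consecutive ionization energies: IE5/IE4 ≈ 6.0, far larger than any earlier ratio.
That jump marks the point where a core electron is being removed. So the atom has 4 valence electrons.

4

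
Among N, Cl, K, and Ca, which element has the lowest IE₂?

Ca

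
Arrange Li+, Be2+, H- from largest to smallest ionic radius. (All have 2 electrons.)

H-, Li+, Be2+

All of these have 2 electrons, so size is governed by nuclear charge alone: the more protons, the stronger the pull on the same electron cloud, and the smaller the ion.
Nuclear charges: Be2+ (Z=4), Li+ (Z=3), H- (Z=1).
Largest to smallest: H- > Li+ > Be2+.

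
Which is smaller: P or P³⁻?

P

Forming P³⁻ adds 3 electrons to P. More electron–electron repulsion in the same shell, with unchanged nuclear charge, lets the cloud expand.
An anion is larger than its parent atom: P³⁻ > P.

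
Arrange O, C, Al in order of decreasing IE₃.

O, C, Al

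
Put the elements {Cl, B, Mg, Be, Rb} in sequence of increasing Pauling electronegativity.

Rb, Mg, Be, B, Cl

Be is in period 2, group 2; B is in period 2, group 13; Mg is in period 3, group 2; Cl is in period 3, group 17; Rb is in period 5, group 1.
Atoms toward the upper right of the periodic table pull bonding electrons most strongly.
Neither a single period nor a single group — weigh both effects.
Mg > Rb: both effects reinforce here, so Mg is clearly the higher of the two.
Be > Mg: Be sits above Mg in group 2, so the down-group effect alone puts Be higher.
B > Be: both are in period 2; the period trend gives B the larger value.
Cl > B: period and group pull opposite ways; the across-period shift dominates (3.16 vs 2.04).
For reference (Pauling): Be 1.57, B 2.04, Mg 1.31, Cl 3.16, Rb 0.82.
So from lowest to highest: Rb < Mg < Be < B < Cl.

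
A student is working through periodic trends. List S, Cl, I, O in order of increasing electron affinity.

O, S, I, Cl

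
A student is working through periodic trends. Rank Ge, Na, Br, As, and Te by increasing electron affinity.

Electron affinity generally becomes more exothermic across a period toward the halogens and less exothermic down a group.
Neither a single period nor a single group — weigh both effects.
As > Na: period and group pull opposite ways; the across-period shift dominates (78 vs 53 kJ/mol).
Ge > As: this pair runs against the simple trend — see the exception note.
Te > Ge: the two effects oppose for this pair; the across-period effect wins (190 vs 119 kJ/mol).
Br > Te: both effects reinforce here, so Br is clearly the higher of the two.
Note the exception: Ge has a higher electron affinity than As, contrary to the simple trend — adding an electron to As's half-filled 4p³ is unfavourable, so Ge (4p²) has the more exothermic EA.
Approximate values (kJ/mol): Na 53, Ge 119, As 78, Br 325, Te 190.
So from lowest to highest: Na < As < Ge < Te < Br.

Na < As < Ge < Te < Br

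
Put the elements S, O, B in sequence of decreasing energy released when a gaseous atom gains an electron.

B is in period 2, group 13; O is in period 2, group 16; S is in period 3, group 16.
Atoms with high Z_eff and room in the valence shell (especially the halogens) have the most exothermic electron affinities.
These span different periods and groups, so the two trends combine.
O > B: both are in period 2; the period trend gives O the larger value.
S > O: this pair runs against the simple trend — see the exception note.
Note the exception: S has a higher electron affinity than O, contrary to the simple trend — the compact 2p subshell of O repels the added electron more than S's larger 3p does.
Approximate values (kJ/mol): B 27, O 141, S 200.
So from highest to lowest: S > O > B.

S, O, B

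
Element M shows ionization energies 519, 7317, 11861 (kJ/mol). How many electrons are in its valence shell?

1

Look for the largest jump between consecutive ionization energies: IE2/IE1 ≈ 14.1, far larger than any earlier ratio.
That jump marks the point where a core electron is being removed. So the atom has 1 valence electron.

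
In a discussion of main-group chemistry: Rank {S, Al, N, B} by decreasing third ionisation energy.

N > B > S > Al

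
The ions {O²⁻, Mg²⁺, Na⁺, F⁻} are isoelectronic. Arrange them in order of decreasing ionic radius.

O²⁻, F⁻, Na⁺, Mg²⁺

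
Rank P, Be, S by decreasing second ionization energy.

Consider each +1 ion: P⁺ still has 4 valence electrons; Be⁺ still has 1 valence electron; S⁺ still has 5 valence electrons.
All are still removing valence electrons, so compare the +1 ions as you would atoms: IE_2 generally rises across a period (higher Z_eff) and falls down a group (larger shell), subject to the usual subshell exceptions.
Valence configurations: P⁺ [Ne]3s²3p², Be⁺ [He]2s¹, S⁺ [Ne]3s²3p³.
Approximate IE_2 values (kJ/mol): P 1907, Be 1757, S 2252.
Overall IE_2 order: Be < P < S.

S > P > Be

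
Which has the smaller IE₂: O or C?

C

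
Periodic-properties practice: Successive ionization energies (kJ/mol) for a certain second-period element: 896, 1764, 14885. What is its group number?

Group 2

Look for the largest jump between consecutive ionization energies: IE3/IE2 ≈ 8.4, far larger than any earlier ratio.
That jump marks the point where a core electron is being removed. So the atom has 2 valence electrons.
A main-group element with 2 valence electrons is in group 2.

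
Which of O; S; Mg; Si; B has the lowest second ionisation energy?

After 1 electron has been removed, what remains? O⁺ still has 5 valence electrons; S⁺ still has 5 valence electrons; Mg⁺ still has 1 valence electron; Si⁺ still has 3 valence electrons; B⁺ still has 2 valence electrons.
All are still removing valence electrons, so compare the +1 ions as you would atoms: IE_2 generally rises across a period (higher Z_eff) and falls down a group (larger shell), subject to the usual subshell exceptions.
Valence configurations: O⁺ [He]2s²2p³, S⁺ [Ne]3s²3p³, Mg⁺ [Ne]3s¹, Si⁺ [Ne]3s²3p¹, B⁺ [He]2s².
The numbers (kJ/mol): O 3388, S 2252, Mg 1451, Si 1577, B 2427.
Hence IE_2: Mg < Si < S < B < O.

Mg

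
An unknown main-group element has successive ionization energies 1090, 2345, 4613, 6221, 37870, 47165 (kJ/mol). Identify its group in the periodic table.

Group 14

Look for the largest jump between consecutive ionization energies: IE5/IE4 ≈ 6.1, far larger than any earlier ratio.
That jump marks the point where a core electron is being removed. So the atom has 4 valence electrons.
A main-group element with 4 valence electrons is in group 14.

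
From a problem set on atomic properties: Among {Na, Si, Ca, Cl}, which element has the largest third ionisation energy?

The third ionization energy removes an electron from the +2 ion. For each element: Na²⁺ is already 1 electron into the core; Si²⁺ still has 2 valence electrons; Ca²⁺ is the bare [Ar] core; Cl²⁺ still has 5 valence electrons.
Breaking into a closed-shell core is much more expensive than removing a leftover valence electron — Ca and Na have the largest IE_3 here.
Valence configurations: Si²⁺ [Ne]3s², Cl²⁺ [Ne]3s²3p³.
Approximate IE_3 values (kJ/mol): Na 6910, Si 3232, Ca 4912, Cl 3822.
Putting it together, IE_3: Si < Cl < Ca < Na.

Na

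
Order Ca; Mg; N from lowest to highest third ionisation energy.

N < Ca < Mg

IE_3 is the cost of taking one more electron from the +2 cation: Ca²⁺ is the bare [Ar] core; Mg²⁺ is the bare [Ne] core; N²⁺ still has 3 valence electrons.
Breaking into a closed-shell core is much more expensive than removing a leftover valence electron — Ca and Mg have the largest IE_3 here.
The numbers (kJ/mol): Ca 4912, Mg 7733, N 4578.
So the third ionization energies run N < Ca < Mg.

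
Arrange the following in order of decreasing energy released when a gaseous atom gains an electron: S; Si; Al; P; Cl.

Cl > S > Si > P > Al

Electron affinity generally becomes more exothermic across a period toward the halogens and less exothermic down a group.
All lie in period 3; the across-period trend (electron affinity increases left to right) applies, with the exception below.
Note the exception: Si has a higher electron affinity than P, contrary to the simple trend — adding an electron to P's half-filled 3p³ is unfavourable, so Si (3p²) has the more exothermic EA.
Tabulated electron affinity (kJ/mol): Al 42, Si 134, P 72, S 200, Cl 349.
So from highest to lowest: Cl > S > Si > P > Al.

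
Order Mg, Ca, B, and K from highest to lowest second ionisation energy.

K, B, Mg, Ca

After 1 electron has been removed, what remains? Mg⁺ still has 1 valence electron; Ca⁺ still has 1 valence electron; B⁺ still has 2 valence electrons; K⁺ is the bare [Ar] core.
Pulling an electron out of a noble-gas core costs far more than removing a remaining valence electron, so K sits at the high end of IE_2.
Valence configurations: Mg⁺ [Ne]3s¹, Ca⁺ [Ar]4s¹, B⁺ [He]2s².
Approximate IE_2 values (kJ/mol): Mg 1451, Ca 1145, B 2427, K 3052.
So the second ionization energies run Ca < Mg < B < K.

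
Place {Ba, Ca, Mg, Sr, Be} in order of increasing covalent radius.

Be, Mg, Ca, Sr, Ba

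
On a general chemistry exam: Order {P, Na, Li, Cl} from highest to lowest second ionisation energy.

IE_2 is the cost of taking one more electron from the +1 cation: P⁺ still has 4 valence electrons; Na⁺ is the bare [Ne] core; Li⁺ is the bare [He] core; Cl⁺ still has 6 valence electrons.
Breaking into a closed-shell core is much more expensive than removing a leftover valence electron — Na and Li have the largest IE_2 here.
Valence configurations: P⁺ [Ne]3s²3p², Cl⁺ [Ne]3s²3p⁴.
The numbers (kJ/mol): P 1907, Na 4562, Li 7298, Cl 2298.
Putting it together, IE_2: P < Cl < Na < Li.

Li, Na, Cl, P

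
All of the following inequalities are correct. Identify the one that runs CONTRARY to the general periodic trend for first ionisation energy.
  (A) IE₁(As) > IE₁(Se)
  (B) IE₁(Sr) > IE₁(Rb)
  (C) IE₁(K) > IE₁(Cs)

The general trend: first ionisation energy increases across a period and decreases down a group.
(A) As (period 4, group 15) vs Se (period 4, group 16): the stated order contradicts the simple trend.
(B) Sr (period 5, group 2) vs Rb (period 5, group 1): the stated order agrees with the simple trend.
(C) K (period 4, group 1) vs Cs (period 6, group 1): the stated order agrees with the simple trend.
The exception is (A): Se (4p⁴) ionizes more easily than half-filled As (4p³).

(A)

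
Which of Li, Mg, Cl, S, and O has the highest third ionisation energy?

The third ionization energy removes an electron from the +2 ion. For each element: Li²⁺ is already 1 electron into the core; Mg²⁺ is the bare [Ne] core; Cl²⁺ still has 5 valence electrons; S²⁺ still has 4 valence electrons; O²⁺ still has 4 valence electrons.
Pulling an electron out of a noble-gas core costs far more than removing a remaining valence electron, so Mg and Li sit at the high end of IE_3.
Valence configurations: Cl²⁺ [Ne]3s²3p³, S²⁺ [Ne]3s²3p², O²⁺ [He]2s²2p².
Approximate IE_3 values (kJ/mol): Li 11815, Mg 7733, Cl 3822, S 3357, O 5300.
So the third ionization energies run S < Cl < O < Mg < Li.

Li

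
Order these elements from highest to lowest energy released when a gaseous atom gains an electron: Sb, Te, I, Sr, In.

I > Te > Sb > In > Sr

Sr is in period 5, group 2; In is in period 5, group 13; Sb is in period 5, group 15; Te is in period 5, group 16; I is in period 5, group 17.
Atoms with high Z_eff and room in the valence shell (especially the halogens) have the most exothermic electron affinities.
All lie in period 5, so electron affinity increases left to right.
So from highest to lowest: I > Te > Sb > In > Sr.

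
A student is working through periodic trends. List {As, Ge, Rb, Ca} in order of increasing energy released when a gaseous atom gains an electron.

Ca is in period 4, group 2; Ge is in period 4, group 14; As is in period 4, group 15; Rb is in period 5, group 1.
Atoms with high Z_eff and room in the valence shell (especially the halogens) have the most exothermic electron affinities.
Here both period and group differ, so the two effects have to be weighed against each other.
Rb > Ca: this pair runs against the simple trend — see the exception note.
As > Rb: both effects reinforce here, so As is clearly the higher of the two.
Ge > As: this pair runs against the simple trend — see the exception note.
Note the exception: Rb has a higher electron affinity than Ca, contrary to the simple trend — adding an electron to Ca (ns²) has to open a new, higher-energy np subshell, which is unfavourable.
Note the exception: Ge has a higher electron affinity than As, contrary to the simple trend — adding an electron to As's half-filled 4p³ is unfavourable, so Ge (4p²) has the more exothermic EA.
For reference (kJ/mol): Ca 2, Ge 119, As 78, Rb 47.
So from lowest to highest: Ca < Rb < As < Ge.

Ca < Rb < As < Ge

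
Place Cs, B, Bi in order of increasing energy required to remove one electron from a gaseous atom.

Cs < Bi < B

B is in period 2, group 13; Cs is in period 6, group 1; Bi is in period 6, group 15.
Removing the outermost electron gets harder across a period and easier down a group.
Neither a single period nor a single group — weigh both effects.
Bi > Cs: both are in period 6; the period trend gives Bi the larger value.
B > Bi: the two effects oppose for this pair; the down-group effect wins (801 vs 703 kJ/mol).
Approximate values (kJ/mol): B 801, Cs 376, Bi 703.
So from lowest to highest: Cs < Bi < B.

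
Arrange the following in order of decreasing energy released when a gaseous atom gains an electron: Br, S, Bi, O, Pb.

Br, S, O, Bi, Pb

Electron affinity generally becomes more exothermic across a period toward the halogens and less exothermic down a group.
These span different periods and groups, so the two trends combine.
Bi > Pb: Bi lies to the right of Pb in period 6, so the across-period effect alone puts Bi higher.
O > Bi: relative to Bi, both the across-period and down-group shifts push O's electron affinity up.
S > O: this pair runs against the simple trend — see the exception note.
Br > S: the two effects oppose for this pair; the across-period effect wins (325 vs 200 kJ/mol).
Note the exception: S has a higher electron affinity than O, contrary to the simple trend — the compact 2p subshell of O repels the added electron more than S's larger 3p does.
Approximate values (kJ/mol): O 141, S 200, Br 325, Pb 35, Bi 91.
So from highest to lowest: Br > S > O > Bi > Pb.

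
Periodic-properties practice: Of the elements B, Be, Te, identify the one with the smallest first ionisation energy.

Be is in period 2, group 2; B is in period 2, group 13; Te is in period 5, group 16.
Removing the outermost electron gets harder across a period and easier down a group.
Here both period and group differ, so the two effects have to be weighed against each other.
Te > B: the two effects oppose for this pair; the across-period effect wins (869 vs 801 kJ/mol).
Be > Te: period and group pull opposite ways; the down-group shift dominates (900 vs 869 kJ/mol).
Note the exception: Be has a higher first ionization energy than B, contrary to the simple trend — removing B's lone 2p electron is easier than breaking Be's filled 2s².
Tabulated first ionization energy (kJ/mol): Be 900, B 801, Te 869.
The smallest first ionisation energy among these belongs to B.

B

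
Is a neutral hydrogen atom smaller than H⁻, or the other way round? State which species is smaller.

H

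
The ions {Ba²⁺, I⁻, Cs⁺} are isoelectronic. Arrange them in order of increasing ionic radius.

Ba²⁺ < Cs⁺ < I⁻

All of these have 54 electrons, so size is governed by nuclear charge alone: the more protons, the stronger the pull on the same electron cloud, and the smaller the ion.
Nuclear charges: Ba²⁺ (Z=56), Cs⁺ (Z=55), I⁻ (Z=53).
Smallest to largest: Ba²⁺ < Cs⁺ < I⁻.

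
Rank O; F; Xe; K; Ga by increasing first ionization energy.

K < Ga < Xe < O < F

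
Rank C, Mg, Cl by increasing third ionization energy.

Cl < C < Mg

IE_3 is the cost of taking one more electron from the +2 cation: C²⁺ still has 2 valence electrons; Mg²⁺ is the bare [Ne] core; Cl²⁺ still has 5 valence electrons.
Core electrons are held far more tightly than valence electrons, so Mg tops the IE_3 order.
Valence configurations: C²⁺ [He]2s², Cl²⁺ [Ne]3s²3p³.
The numbers (kJ/mol): C 4620, Mg 7733, Cl 3822.
So the third ionization energies run Cl < C < Mg.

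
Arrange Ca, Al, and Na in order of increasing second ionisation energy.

After 1 electron has been removed, what remains? Ca⁺ still has 1 valence electron; Al⁺ still has 2 valence electrons; Na⁺ is the bare [Ne] core.
Breaking into a closed-shell core is much more expensive than removing a leftover valence electron — Na has the largest IE_2 here.
Valence configurations: Ca⁺ [Ar]4s¹, Al⁺ [Ne]3s².
The numbers (kJ/mol): Ca 1145, Al 1817, Na 4562.
Hence IE_2: Ca < Al < Na.

Ca < Al < Na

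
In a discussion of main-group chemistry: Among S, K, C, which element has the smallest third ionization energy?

S

Consider each +2 ion: S²⁺ still has 4 valence electrons; K²⁺ is already 1 electron into the core; C²⁺ still has 2 valence electrons.
Usually core removal costs more than valence removal, but here the competition is close: a tightly held n=2 valence electron can cost more to remove than an n=3 core electron, so the actual values have to decide it.
Valence configurations: S²⁺ [Ne]3s²3p², C²⁺ [He]2s².
Approximate IE_3 values (kJ/mol): S 3357, K 4420, C 4620.
So the third ionization energies run S < K < C.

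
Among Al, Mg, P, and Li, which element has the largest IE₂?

The second ionization energy removes an electron from the +1 ion. For each element: Al⁺ still has 2 valence electrons; Mg⁺ still has 1 valence electron; P⁺ still has 4 valence electrons; Li⁺ is the bare [He] core.
Breaking into a closed-shell core is much more expensive than removing a leftover valence electron — Li has the largest IE_2 here.
Valence configurations: Al⁺ [Ne]3s², Mg⁺ [Ne]3s¹, P⁺ [Ne]3s²3p².
Tabulated IE_2 (kJ/mol): Al 1817, Mg 1451, P 1907, Li 7298.
Hence IE_2: Mg < Al < P < Li.

Li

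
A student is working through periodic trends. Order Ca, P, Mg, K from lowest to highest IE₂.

Ca < Mg < P < K

Consider each +1 ion: Ca⁺ still has 1 valence electron; P⁺ still has 4 valence electrons; Mg⁺ still has 1 valence electron; K⁺ is the bare [Ar] core.
Breaking into a closed-shell core is much more expensive than removing a leftover valence electron — K has the largest IE_2 here.
Valence configurations: Ca⁺ [Ar]4s¹, P⁺ [Ne]3s²3p², Mg⁺ [Ne]3s¹.
The numbers (kJ/mol): Ca 1145, P 1907, Mg 1451, K 3052.
So the second ionization energies run Ca < Mg < P < K.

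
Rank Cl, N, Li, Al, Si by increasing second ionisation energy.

Si < Al < Cl < N < Li

IE_2 is the cost of taking one more electron from the +1 cation: Cl⁺ still has 6 valence electrons; N⁺ still has 4 valence electrons; Li⁺ is the bare [He] core; Al⁺ still has 2 valence electrons; Si⁺ still has 3 valence electrons.
Breaking into a closed-shell core is much more expensive than removing a leftover valence electron — Li has the largest IE_2 here.
Valence configurations: Cl⁺ [Ne]3s²3p⁴, N⁺ [He]2s²2p², Al⁺ [Ne]3s², Si⁺ [Ne]3s²3p¹.
Si⁺ loses a lone 3p electron whereas Al⁺ must break into a filled 3s² pair, so IE_2(Al) > IE_2(Si) even though Si has the higher nuclear charge.
The numbers (kJ/mol): Cl 2298, N 2856, Li 7298, Al 1817, Si 1577.
So the second ionization energies run Si < Al < Cl < N < Li.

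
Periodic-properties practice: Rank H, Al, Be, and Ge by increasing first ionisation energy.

H is in period 1, group 1; Be is in period 2, group 2; Al is in period 3, group 13; Ge is in period 4, group 14.
Across a period the outer electron is held more tightly (higher IE₁); down a group it sits in a higher shell, more shielded, and comes off more easily.
A diagonal step moves right (one effect) and down (the opposite effect) at once.
Ge > Al: period and group pull opposite ways; the across-period shift dominates (762 vs 578 kJ/mol).
Be > Ge: period and group pull opposite ways; the down-group shift dominates (900 vs 762 kJ/mol).
H > Be: the two effects oppose for this pair; the down-group effect wins (1312 vs 900 kJ/mol).
For reference (kJ/mol): H 1312, Be 900, Al 578, Ge 762.
So from lowest to highest: Al < Ge < Be < H.

Al, Ge, Be, H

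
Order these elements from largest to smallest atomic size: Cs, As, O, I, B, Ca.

Cs > Ca > I > As > B > O

B is in period 2, group 13; O is in period 2, group 16; Ca is in period 4, group 2; As is in period 4, group 15; I is in period 5, group 17; Cs is in period 6, group 1.
Across a period the added protons contract the valence shell; down a group each new principal shell makes the atom larger.
Neither a single period nor a single group — weigh both effects.
B > O: both are in period 2; the period trend gives B the larger value.
As > B: the two effects oppose for this pair; the down-group effect wins (121 vs 85 pm).
I > As: the two effects oppose for this pair; the down-group effect wins (133 vs 121 pm).
Ca > I: the two effects oppose for this pair; the across-period effect wins (171 vs 133 pm).
Cs > Ca: relative to Ca, both the across-period and down-group shifts push Cs's atomic radius up.
Approximate values (pm): B 85, O 63, Ca 171, As 121, I 133, Cs 232.
So from largest to smallest: Cs > Ca > I > As > B > O.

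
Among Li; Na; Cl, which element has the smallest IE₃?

IE_3 is the cost of taking one more electron from the +2 cation: Li²⁺ is already 1 electron into the core; Na²⁺ is already 1 electron into the core; Cl²⁺ still has 5 valence electrons.
Breaking into a closed-shell core is much more expensive than removing a leftover valence electron — Na and Li have the largest IE_3 here.
The numbers (kJ/mol): Li 11815, Na 6910, Cl 3822.
So the third ionization energies run Cl < Na < Li.

Cl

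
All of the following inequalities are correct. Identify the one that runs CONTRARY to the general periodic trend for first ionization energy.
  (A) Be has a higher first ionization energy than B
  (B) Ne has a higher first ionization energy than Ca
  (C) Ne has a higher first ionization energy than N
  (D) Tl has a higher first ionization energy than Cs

The general trend: first ionization energy increases across a period and decreases down a group.
(A) Be (period 2, group 2) vs B (period 2, group 13): the stated order contradicts the simple trend.
(B) Ne (period 2, group 18) vs Ca (period 4, group 2): the stated order agrees with the simple trend.
(C) Ne (period 2, group 18) vs N (period 2, group 15): the stated order agrees with the simple trend.
(D) Tl (period 6, group 13) vs Cs (period 6, group 1): the stated order agrees with the simple trend.
The exception is (A): removing B's lone 2p electron is easier than breaking Be's filled 2s².

(A)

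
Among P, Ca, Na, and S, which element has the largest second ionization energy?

Na

The second ionization energy removes an electron from the +1 ion. For each element: P⁺ still has 4 valence electrons; Ca⁺ still has 1 valence electron; Na⁺ is the bare [Ne] core; S⁺ still has 5 valence electrons.
Core electrons are held far more tightly than valence electrons, so Na tops the IE_2 order.
Valence configurations: P⁺ [Ne]3s²3p², Ca⁺ [Ar]4s¹, S⁺ [Ne]3s²3p³.
Approximate IE_2 values (kJ/mol): P 1907, Ca 1145, Na 4562, S 2252.
Overall IE_2 order: Ca < P < S < Na.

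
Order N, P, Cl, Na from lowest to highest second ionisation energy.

P < Cl < N < Na

IE_2 is the cost of taking one more electron from the +1 cation: N⁺ still has 4 valence electrons; P⁺ still has 4 valence electrons; Cl⁺ still has 6 valence electrons; Na⁺ is the bare [Ne] core.
Breaking into a closed-shell core is much more expensive than removing a leftover valence electron — Na has the largest IE_2 here.
Valence configurations: N⁺ [He]2s²2p², P⁺ [Ne]3s²3p², Cl⁺ [Ne]3s²3p⁴.
Approximate IE_2 values (kJ/mol): N 2856, P 1907, Cl 2298, Na 4562.
Overall IE_2 order: P < Cl < N < Na.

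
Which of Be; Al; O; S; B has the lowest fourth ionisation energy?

S

Consider each +3 ion: Be³⁺ is already 1 electron into the core; Al³⁺ is the bare [Ne] core; O³⁺ still has 3 valence electrons; S³⁺ still has 3 valence electrons; B³⁺ is the bare [He] core.
Pulling an electron out of a noble-gas core costs far more than removing a remaining valence electron, so Al, Be and B sit at the high end of IE_4.
Valence configurations: O³⁺ [He]2s²2p¹, S³⁺ [Ne]3s²3p¹.
Tabulated IE_4 (kJ/mol): Be 21007, Al 11577, O 7469, S 4556, B 25026.
So the fourth ionization energies run S < O < Al < Be < B.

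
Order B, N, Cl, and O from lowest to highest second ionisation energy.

Cl < B < N < O

Consider each +1 ion: B⁺ still has 2 valence electrons; N⁺ still has 4 valence electrons; Cl⁺ still has 6 valence electrons; O⁺ still has 5 valence electrons.
All are still removing valence electrons, so compare the +1 ions as you would atoms: IE_2 generally rises across a period (higher Z_eff) and falls down a group (larger shell), subject to the usual subshell exceptions.
Valence configurations: B⁺ [He]2s², N⁺ [He]2s²2p², Cl⁺ [Ne]3s²3p⁴, O⁺ [He]2s²2p³.
Approximate IE_2 values (kJ/mol): B 2427, N 2856, Cl 2298, O 3388.
Hence IE_2: Cl < B < N < O.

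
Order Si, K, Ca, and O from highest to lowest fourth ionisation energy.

O > Ca > K > Si

Consider each +3 ion: Si³⁺ still has 1 valence electron; K³⁺ is already 2 electrons into the core; Ca³⁺ is already 1 electron into the core; O³⁺ still has 3 valence electrons.
Usually core removal costs more than valence removal, but here the competition is close: a tightly held n=2 valence electron can cost more to remove than an n=3 core electron, so the actual values have to decide it.
Valence configurations: Si³⁺ [Ne]3s¹, O³⁺ [He]2s²2p¹.
Tabulated IE_4 (kJ/mol): Si 4356, K 5877, Ca 6491, O 7469.
Putting it together, IE_4: Si < K < Ca < O.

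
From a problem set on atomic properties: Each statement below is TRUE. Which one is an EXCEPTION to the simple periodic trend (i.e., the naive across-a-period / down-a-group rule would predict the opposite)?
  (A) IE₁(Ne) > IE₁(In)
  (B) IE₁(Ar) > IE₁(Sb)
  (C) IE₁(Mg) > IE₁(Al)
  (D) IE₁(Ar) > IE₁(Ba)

(C)

The general trend: IE₁ increases across a period and decreases down a group.
(A) Ne (period 2, group 18) vs In (period 5, group 13): the stated order agrees with the simple trend.
(B) Ar (period 3, group 18) vs Sb (period 5, group 15): the stated order agrees with the simple trend.
(C) Mg (period 3, group 2) vs Al (period 3, group 13): the stated order contradicts the simple trend.
(D) Ar (period 3, group 18) vs Ba (period 6, group 2): the stated order agrees with the simple trend.
The exception is (C): Al's single 3p electron is easier to remove than one from Mg's filled 3s².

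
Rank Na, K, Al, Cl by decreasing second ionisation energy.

Na, K, Cl, Al

After 1 electron has been removed, what remains? Na⁺ is the bare [Ne] core; K⁺ is the bare [Ar] core; Al⁺ still has 2 valence electrons; Cl⁺ still has 6 valence electrons.
Core electrons are held far more tightly than valence electrons, so K and Na top the IE_2 order.
Valence configurations: Al⁺ [Ne]3s², Cl⁺ [Ne]3s²3p⁴.
Approximate IE_2 values (kJ/mol): Na 4562, K 3052, Al 1817, Cl 2298.
Overall IE_2 order: Al < Cl < K < Na.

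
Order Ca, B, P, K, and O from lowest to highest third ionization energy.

P < B < K < Ca < O

IE_3 is the cost of taking one more electron from the +2 cation: Ca²⁺ is the bare [Ar] core; B²⁺ still has 1 valence electron; P²⁺ still has 3 valence electrons; K²⁺ is already 1 electron into the core; O²⁺ still has 4 valence electrons.
Usually core removal costs more than valence removal, but here the competition is close: a tightly held n=2 valence electron can cost more to remove than an n=3 core electron, so the actual values have to decide it.
Valence configurations: B²⁺ [He]2s¹, P²⁺ [Ne]3s²3p¹, O²⁺ [He]2s²2p².
Approximate IE_3 values (kJ/mol): Ca 4912, B 3660, P 2914, K 4420, O 5300.
Putting it together, IE_3: P < B < K < Ca < O.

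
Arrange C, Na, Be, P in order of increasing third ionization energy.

Consider each +2 ion: C²⁺ still has 2 valence electrons; Na²⁺ is already 1 electron into the core; Be²⁺ is the bare [He] core; P²⁺ still has 3 valence electrons.
Pulling an electron out of a noble-gas core costs far more than removing a remaining valence electron, so Na and Be sit at the high end of IE_3.
Valence configurations: C²⁺ [He]2s², P²⁺ [Ne]3s²3p¹.
The numbers (kJ/mol): C 4620, Na 6910, Be 14849, P 2914.
Overall IE_3 order: P < C < Na < Be.

P < C < Na < Be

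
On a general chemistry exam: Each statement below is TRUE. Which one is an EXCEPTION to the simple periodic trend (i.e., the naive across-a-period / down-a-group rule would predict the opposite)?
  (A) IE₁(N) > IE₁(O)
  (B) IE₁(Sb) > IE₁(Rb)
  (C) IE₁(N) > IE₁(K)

(A)

The general trend: first ionization energy increases across a period and decreases down a group.
(A) N (period 2, group 15) vs O (period 2, group 16): the stated order contradicts the simple trend.
(B) Sb (period 5, group 15) vs Rb (period 5, group 1): the stated order agrees with the simple trend.
(C) N (period 2, group 15) vs K (period 4, group 1): the stated order agrees with the simple trend.
The exception is (A): pairing an electron in O's 2p⁴ costs repulsion energy, so O ionizes more easily than half-filled N (2p³).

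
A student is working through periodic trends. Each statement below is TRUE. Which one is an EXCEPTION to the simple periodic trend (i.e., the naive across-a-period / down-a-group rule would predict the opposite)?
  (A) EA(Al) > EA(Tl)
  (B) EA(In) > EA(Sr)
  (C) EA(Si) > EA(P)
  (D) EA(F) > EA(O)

(C)

The general trend: electron affinity increases across a period and decreases down a group.
(A) Al (period 3, group 13) vs Tl (period 6, group 13): the stated order agrees with the simple trend.
(B) In (period 5, group 13) vs Sr (period 5, group 2): the stated order agrees with the simple trend.
(C) Si (period 3, group 14) vs P (period 3, group 15): the stated order contradicts the simple trend.
(D) F (period 2, group 17) vs O (period 2, group 16): the stated order agrees with the simple trend.
The exception is (C): adding an electron to P's half-filled 3p³ is unfavourable, so Si (3p²) has the more exothermic EA.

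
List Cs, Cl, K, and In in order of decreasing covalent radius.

Cl is in period 3, group 17; K is in period 4, group 1; In is in period 5, group 13; Cs is in period 6, group 1.
Radius decreases left→right (rising Z_eff, same n) and increases top→bottom (higher n).
Neither a single period nor a single group — weigh both effects.
In > Cl: relative to Cl, both the across-period and down-group shifts push In's atomic radius up.
K > In: the two effects oppose for this pair; the across-period effect wins (196 vs 142 pm).
Cs > K: Cs sits below K in group 1, so the down-group effect alone puts Cs larger.
For reference (pm): Cl 99, K 196, In 142, Cs 232.
So from largest to smallest: Cs > K > In > Cl.

Cs > K > In > Cl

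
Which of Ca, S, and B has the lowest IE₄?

S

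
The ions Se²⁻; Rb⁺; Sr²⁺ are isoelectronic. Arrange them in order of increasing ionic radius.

All of these have 36 electrons, so size is governed by nuclear charge alone: the more protons, the stronger the pull on the same electron cloud, and the smaller the ion.
Nuclear charges: Sr²⁺ (Z=38), Rb⁺ (Z=37), Se²⁻ (Z=34).
Smallest to largest: Sr²⁺ < Rb⁺ < Se²⁻.

Sr²⁺ < Rb⁺ < Se²⁻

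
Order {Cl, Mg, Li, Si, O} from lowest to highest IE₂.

Mg, Si, Cl, O, Li

IE_2 is the cost of taking one more electron from the +1 cation: Cl⁺ still has 6 valence electrons; Mg⁺ still has 1 valence electron; Li⁺ is the bare [He] core; Si⁺ still has 3 valence electrons; O⁺ still has 5 valence electrons.
Breaking into a closed-shell core is much more expensive than removing a leftover valence electron — Li has the largest IE_2 here.
Valence configurations: Cl⁺ [Ne]3s²3p⁴, Mg⁺ [Ne]3s¹, Si⁺ [Ne]3s²3p¹, O⁺ [He]2s²2p³.
Tabulated IE_2 (kJ/mol): Cl 2298, Mg 1451, Li 7298, Si 1577, O 3388.
Putting it together, IE_2: Mg < Si < Cl < O < Li.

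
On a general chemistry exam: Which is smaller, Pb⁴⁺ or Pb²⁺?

Both ions have Z = 82 protons, but Pb⁴⁺ has lost more electrons, so its remaining electrons feel a larger effective nuclear charge per electron and are pulled in more tightly.
Higher positive charge → smaller ion, so Pb²⁺ > Pb⁴⁺.

Pb⁴⁺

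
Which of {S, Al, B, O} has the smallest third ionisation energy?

After 2 electrons have been removed, what remains? S²⁺ still has 4 valence electrons; Al²⁺ still has 1 valence electron; B²⁺ still has 1 valence electron; O²⁺ still has 4 valence electrons.
All are still removing valence electrons, so compare the +2 ions as you would atoms: IE_3 generally rises across a period (higher Z_eff) and falls down a group (larger shell), subject to the usual subshell exceptions.
Valence configurations: S²⁺ [Ne]3s²3p², Al²⁺ [Ne]3s¹, B²⁺ [He]2s¹, O²⁺ [He]2s²2p².
Approximate IE_3 values (kJ/mol): S 3357, Al 2745, B 3660, O 5300.
Overall IE_3 order: Al < S < B < O.

Al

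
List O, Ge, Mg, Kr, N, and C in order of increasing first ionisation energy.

C is in period 2, group 14; N is in period 2, group 15; O is in period 2, group 16; Mg is in period 3, group 2; Ge is in period 4, group 14; Kr is in period 4, group 18.
Removing the outermost electron gets harder across a period and easier down a group.
These span different periods and groups, so the two trends combine.
Ge > Mg: period and group pull opposite ways; the across-period shift dominates (762 vs 738 kJ/mol).
C > Ge: C sits above Ge in group 14, so the down-group effect alone puts C higher.
O > C: O lies to the right of C in period 2, so the across-period effect alone puts O higher.
Kr > O: the two effects oppose for this pair; the across-period effect wins (1351 vs 1314 kJ/mol).
N > Kr: the two effects oppose for this pair; the down-group effect wins (1402 vs 1351 kJ/mol).
Note the exception: N has a higher first ionization energy than O, contrary to the simple trend — pairing an electron in O's 2p⁴ costs repulsion energy, so O ionizes more easily than half-filled N (2p³).
Approximate values (kJ/mol): C 1086, N 1402, O 1314, Mg 738, Ge 762, Kr 1351.
So from lowest to highest: Mg < Ge < C < O < Kr < N.

Mg, Ge, C, O, Kr, N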